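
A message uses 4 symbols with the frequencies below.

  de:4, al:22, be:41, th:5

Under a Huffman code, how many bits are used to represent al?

Repeatedly merge the two smallest:
merge de(4) and th(5): 9
merge 9 and al(22): 31
merge 31 and be(41): 72
al sits 2 levels below the root, so its codeword is 2 bits.

2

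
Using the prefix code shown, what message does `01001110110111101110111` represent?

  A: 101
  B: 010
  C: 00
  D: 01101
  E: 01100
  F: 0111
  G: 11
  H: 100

BFDGAGF

Read left to right; each codeword is recognised as soon as it completes (prefix code):
  010→B | 0111→F | 01101→D | 11→G | 101→A | 11→G | 0111→F
Decoded message: BFDGAGF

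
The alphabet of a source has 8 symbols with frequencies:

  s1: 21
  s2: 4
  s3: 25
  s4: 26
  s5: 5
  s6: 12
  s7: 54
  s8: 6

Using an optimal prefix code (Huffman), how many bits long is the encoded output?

Build the Huffman tree bottom-up:
s2(4) + s5(5) → 9
s8(6) + 9 → 15
s6(12) + 15 → 27
s1(21) + s3(25) → 46
s4(26) + 27 → 53
46 + 53 → 99
s7(54) + 99 → 153
Each symbol's bit-cost is frequency × depth; summing gives 402 bits (equivalently 9 + 15 + 27 + 46 + 53 + 99 + 153).

402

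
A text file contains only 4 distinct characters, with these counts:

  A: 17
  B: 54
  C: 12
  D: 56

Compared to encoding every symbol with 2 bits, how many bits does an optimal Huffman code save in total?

27

Fixed-length: 2 bits × 139 symbols = 278 bits.
Huffman merges:
merge C(12) and A(17): 29
merge 29 and B(54): 83
merge D(56) and 83: 139
Huffman total = 29 + 83 + 139 = 251 bits.
Saving = 278 − 251 = 27 bits.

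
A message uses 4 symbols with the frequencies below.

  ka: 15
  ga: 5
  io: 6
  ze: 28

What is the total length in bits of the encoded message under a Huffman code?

Merge the two smallest weights repeatedly:
merge ga(5) and io(6): 11
merge 11 and ka(15): 26
merge 26 and ze(28): 54
Total encoded bits = sum of merged weights = 11 + 26 + 54 = 91.

91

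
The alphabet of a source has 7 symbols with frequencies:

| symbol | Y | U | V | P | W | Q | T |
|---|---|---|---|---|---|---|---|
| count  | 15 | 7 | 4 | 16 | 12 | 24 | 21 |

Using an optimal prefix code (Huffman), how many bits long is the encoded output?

Build the Huffman tree bottom-up:
V(4) + U(7) → 11
11 + W(12) → 23
Y(15) + P(16) → 31
T(21) + 23 → 44
Q(24) + 31 → 55
44 + 55 → 99
Each symbol's bit-cost is frequency × depth; summing gives 263 bits (equivalently 11 + 23 + 31 + 44 + 55 + 99).

263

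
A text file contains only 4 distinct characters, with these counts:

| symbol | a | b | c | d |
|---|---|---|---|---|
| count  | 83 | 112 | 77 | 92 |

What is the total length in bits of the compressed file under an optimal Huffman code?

728

Greedily combine the two least-frequent nodes:
combine c(77), a(83) → 160
combine d(92), b(112) → 204
combine 160, 204 → 364
The encoded length is the sum of every internal node's weight: 160 + 204 + 364 = 728 bits.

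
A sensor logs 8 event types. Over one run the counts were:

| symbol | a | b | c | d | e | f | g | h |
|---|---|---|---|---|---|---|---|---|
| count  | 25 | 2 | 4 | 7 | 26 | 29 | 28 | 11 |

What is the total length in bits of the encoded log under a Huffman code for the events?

356

Merge the two smallest weights repeatedly:
merge b(2) and c(4): 6
merge 6 and d(7): 13
merge h(11) and 13: 24
merge 24 and a(25): 49
merge e(26) and g(28): 54
merge f(29) and 49: 78
merge 54 and 78: 132
The encoded length is the sum of every internal node's weight: 6 + 13 + 24 + 49 + 54 + 78 + 132 = 356 bits.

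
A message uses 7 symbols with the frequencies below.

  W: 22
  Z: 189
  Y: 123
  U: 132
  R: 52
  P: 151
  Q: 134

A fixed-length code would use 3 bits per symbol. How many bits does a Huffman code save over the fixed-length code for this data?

266

Fixed-length: 3 bits × 803 symbols = 2409 bits.
Huffman merges:
merge W(22) and R(52): 74
merge 74 and Y(123): 197
merge U(132) and Q(134): 266
merge P(151) and Z(189): 340
merge 197 and 266: 463
merge 340 and 463: 803
Huffman total = 74 + 197 + 266 + 340 + 463 + 803 = 2143 bits.
Saving = 2409 − 2143 = 266 bits.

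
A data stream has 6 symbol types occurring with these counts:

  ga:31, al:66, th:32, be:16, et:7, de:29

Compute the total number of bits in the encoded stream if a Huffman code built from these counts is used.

434

Build the Huffman tree bottom-up:
merge et(7) and be(16): 23
merge 23 and de(29): 52
merge ga(31) and th(32): 63
merge 52 and 63: 115
merge al(66) and 115: 181
Each symbol's bit-cost is frequency × depth; summing gives 434 bits (equivalently 23 + 52 + 63 + 115 + 181).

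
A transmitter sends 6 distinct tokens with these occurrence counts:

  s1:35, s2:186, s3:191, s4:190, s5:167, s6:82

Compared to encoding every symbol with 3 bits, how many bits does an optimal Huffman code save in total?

450

Fixed-length: 3 bits × 851 symbols = 2553 bits.
Huffman merges:
s1(35) + s6(82) → 117
117 + s5(167) → 284
s2(186) + s4(190) → 376
s3(191) + 284 → 475
376 + 475 → 851
Huffman total = 117 + 284 + 376 + 475 + 851 = 2103 bits.
Saving = 2553 − 2103 = 450 bits.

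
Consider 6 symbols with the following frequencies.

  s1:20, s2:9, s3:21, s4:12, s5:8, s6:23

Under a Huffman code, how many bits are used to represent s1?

Build the tree from the bottom:
s5(8) + s2(9) → 17
s4(12) + 17 → 29
s1(20) + s3(21) → 41
s6(23) + 29 → 52
41 + 52 → 93
The subtree containing s1 is merged 2 times, so code length = 2.

2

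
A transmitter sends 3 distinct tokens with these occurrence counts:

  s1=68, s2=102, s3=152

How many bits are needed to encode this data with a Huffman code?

492

Merge the two smallest weights repeatedly:
combine s1(68), s2(102) → 170
combine s3(152), 170 → 322
Each symbol's bit-cost is frequency × depth; summing gives 492 bits (equivalently 170 + 322).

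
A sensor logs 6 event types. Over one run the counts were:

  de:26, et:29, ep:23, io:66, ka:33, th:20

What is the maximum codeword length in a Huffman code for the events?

Merge the two lowest-weight nodes at each step:
th(20) + ep(23) → 43
de(26) + et(29) → 55
ka(33) + 43 → 76
55 + io(66) → 121
76 + 121 → 197
Maximum depth reached is 3.

3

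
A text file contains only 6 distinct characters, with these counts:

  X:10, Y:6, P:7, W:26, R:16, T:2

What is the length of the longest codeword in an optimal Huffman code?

5

Merge the two lowest-weight nodes at each step:
T(2) + Y(6) → 8
P(7) + 8 → 15
X(10) + 15 → 25
R(16) + 25 → 41
W(26) + 41 → 67
The first pair merged (T, Y) ends up deepest, at depth 5.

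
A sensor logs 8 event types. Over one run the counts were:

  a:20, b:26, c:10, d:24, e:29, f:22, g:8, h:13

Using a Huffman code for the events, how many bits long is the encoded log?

445

Build the Huffman tree bottom-up:
g(8) + c(10) → 18
h(13) + 18 → 31
a(20) + f(22) → 42
d(24) + b(26) → 50
e(29) + 31 → 60
42 + 50 → 92
60 + 92 → 152
Total encoded bits = sum of merged weights = 18 + 31 + 42 + 50 + 60 + 92 + 152 = 445.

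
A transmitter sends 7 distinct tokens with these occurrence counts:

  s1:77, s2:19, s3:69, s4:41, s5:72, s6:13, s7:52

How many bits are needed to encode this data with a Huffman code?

Build the Huffman tree bottom-up:
combine s6(13), s2(19) → 32
combine 32, s4(41) → 73
combine s7(52), s3(69) → 121
combine s5(72), 73 → 145
combine s1(77), 121 → 198
combine 145, 198 → 343
Each symbol's bit-cost is frequency × depth; summing gives 912 bits (equivalently 32 + 73 + 121 + 145 + 198 + 343).

912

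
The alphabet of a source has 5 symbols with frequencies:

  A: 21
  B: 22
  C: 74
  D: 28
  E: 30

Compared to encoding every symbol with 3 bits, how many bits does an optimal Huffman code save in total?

Fixed-length: 3 bits × 175 symbols = 525 bits.
Huffman merges:
merge A(21) and B(22): 43
merge D(28) and E(30): 58
merge 43 and 58: 101
merge C(74) and 101: 175
Huffman total = 43 + 58 + 101 + 175 = 377 bits.
Saving = 525 − 377 = 148 bits.

148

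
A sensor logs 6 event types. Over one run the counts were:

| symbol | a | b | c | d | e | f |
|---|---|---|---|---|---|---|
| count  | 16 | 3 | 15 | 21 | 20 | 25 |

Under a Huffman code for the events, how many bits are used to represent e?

2

Build the tree from the bottom:
b(3) + c(15) → 18
a(16) + 18 → 34
e(20) + d(21) → 41
f(25) + 34 → 59
41 + 59 → 100
e's leaf is at depth 2, giving a 2-bit codeword.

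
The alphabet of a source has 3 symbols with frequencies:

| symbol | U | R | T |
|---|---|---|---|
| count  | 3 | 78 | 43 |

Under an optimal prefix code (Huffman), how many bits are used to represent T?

2

Repeatedly merge the two smallest:
merge U(3) and T(43): 46
merge 46 and R(78): 124
T's leaf is at depth 2, giving a 2-bit codeword.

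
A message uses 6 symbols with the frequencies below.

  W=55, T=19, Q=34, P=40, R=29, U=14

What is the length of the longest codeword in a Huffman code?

Merge the two lowest-weight nodes at each step:
merge U(14) and T(19): 33
merge R(29) and 33: 62
merge Q(34) and P(40): 74
merge W(55) and 62: 117
merge 74 and 117: 191
The rarest symbols sit at the bottom; the longest codeword is 4 bits.

4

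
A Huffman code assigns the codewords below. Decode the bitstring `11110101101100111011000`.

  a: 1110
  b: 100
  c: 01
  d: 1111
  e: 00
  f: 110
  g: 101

dccgbafe

Read left to right; each codeword is recognised as soon as it completes (prefix code):
  1111→d | 01→c | 01→c | 101→g | 100→b | 1110→a | 110→f | 00→e
Decoded message: dccgbafe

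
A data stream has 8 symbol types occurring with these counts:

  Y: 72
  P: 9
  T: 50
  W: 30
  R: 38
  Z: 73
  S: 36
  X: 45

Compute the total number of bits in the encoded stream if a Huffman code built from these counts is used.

1025

Build the Huffman tree bottom-up:
P(9) + W(30) → 39
S(36) + R(38) → 74
39 + X(45) → 84
T(50) + Y(72) → 122
Z(73) + 74 → 147
84 + 122 → 206
147 + 206 → 353
Each symbol's bit-cost is frequency × depth; summing gives 1025 bits (equivalently 39 + 74 + 84 + 122 + 147 + 206 + 353).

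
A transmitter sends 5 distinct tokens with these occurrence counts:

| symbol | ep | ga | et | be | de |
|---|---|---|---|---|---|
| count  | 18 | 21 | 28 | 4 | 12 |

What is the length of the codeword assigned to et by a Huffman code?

2

Repeatedly merge the two smallest:
merge be(4) and de(12): 16
merge 16 and ep(18): 34
merge ga(21) and et(28): 49
merge 34 and 49: 83
et sits 2 levels below the root, so its codeword is 2 bits.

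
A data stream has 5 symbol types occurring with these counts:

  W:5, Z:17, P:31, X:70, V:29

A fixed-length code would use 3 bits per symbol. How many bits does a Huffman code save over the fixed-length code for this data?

149

Fixed-length: 3 bits × 152 symbols = 456 bits.
Huffman merges:
W(5) + Z(17) → 22
22 + V(29) → 51
P(31) + 51 → 82
X(70) + 82 → 152
Huffman total = 22 + 51 + 82 + 152 = 307 bits.
Saving = 456 − 307 = 149 bits.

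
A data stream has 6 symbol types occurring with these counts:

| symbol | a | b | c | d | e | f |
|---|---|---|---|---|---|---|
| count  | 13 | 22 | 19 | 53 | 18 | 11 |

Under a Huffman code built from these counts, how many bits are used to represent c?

Build the tree from the bottom:
combine f(11), a(13) → 24
combine e(18), c(19) → 37
combine b(22), 24 → 46
combine 37, 46 → 83
combine d(53), 83 → 136
c sits 3 levels below the root, so its codeword is 3 bits.

3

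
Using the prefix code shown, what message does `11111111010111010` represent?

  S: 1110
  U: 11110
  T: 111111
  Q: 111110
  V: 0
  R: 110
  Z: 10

Read left to right; each codeword is recognised as soon as it completes (prefix code):
  111111→T | 110→R | 10→Z | 1110→S | 10→Z
Decoded message: TRZSZ

TRZSZ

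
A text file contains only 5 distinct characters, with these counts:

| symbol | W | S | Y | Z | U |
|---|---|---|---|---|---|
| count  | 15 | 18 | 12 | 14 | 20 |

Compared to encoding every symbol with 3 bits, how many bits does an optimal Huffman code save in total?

53

Fixed-length: 3 bits × 79 symbols = 237 bits.
Huffman merges:
combine Y(12), Z(14) → 26
combine W(15), S(18) → 33
combine U(20), 26 → 46
combine 33, 46 → 79
Huffman total = 26 + 33 + 46 + 79 = 184 bits.
Saving = 237 − 184 = 53 bits.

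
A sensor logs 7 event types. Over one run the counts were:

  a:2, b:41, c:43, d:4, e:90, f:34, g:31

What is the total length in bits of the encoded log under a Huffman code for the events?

Build the Huffman tree bottom-up:
a(2) + d(4) → 6
6 + g(31) → 37
f(34) + 37 → 71
b(41) + c(43) → 84
71 + 84 → 155
e(90) + 155 → 245
Total encoded bits = sum of merged weights = 6 + 37 + 71 + 84 + 155 + 245 = 598.

598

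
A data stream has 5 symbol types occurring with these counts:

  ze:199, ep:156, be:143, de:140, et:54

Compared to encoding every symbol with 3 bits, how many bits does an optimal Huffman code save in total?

Fixed-length: 3 bits × 692 symbols = 2076 bits.
Huffman merges:
et(54) + de(140) → 194
be(143) + ep(156) → 299
194 + ze(199) → 393
299 + 393 → 692
Huffman total = 194 + 299 + 393 + 692 = 1578 bits.
Saving = 2076 − 1578 = 498 bits.

498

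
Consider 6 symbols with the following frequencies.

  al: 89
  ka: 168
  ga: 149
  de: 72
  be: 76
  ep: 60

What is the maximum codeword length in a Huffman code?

Merge the two lowest-weight nodes at each step:
merge ep(60) and de(72): 132
merge be(76) and al(89): 165
merge 132 and ga(149): 281
merge 165 and ka(168): 333
merge 281 and 333: 614
Maximum depth reached is 3.

3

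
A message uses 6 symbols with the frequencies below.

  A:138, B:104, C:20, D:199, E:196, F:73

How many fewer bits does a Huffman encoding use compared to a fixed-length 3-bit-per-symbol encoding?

440

Fixed-length: 3 bits × 730 symbols = 2190 bits.
Huffman merges:
C(20) + F(73) → 93
93 + B(104) → 197
A(138) + E(196) → 334
197 + D(199) → 396
334 + 396 → 730
Huffman total = 93 + 197 + 334 + 396 + 730 = 1750 bits.
Saving = 2190 − 1750 = 440 bits.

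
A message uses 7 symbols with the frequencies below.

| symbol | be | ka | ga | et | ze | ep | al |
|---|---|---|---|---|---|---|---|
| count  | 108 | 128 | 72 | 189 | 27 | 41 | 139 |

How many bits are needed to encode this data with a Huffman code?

Merge the two smallest weights repeatedly:
merge ze(27) and ep(41): 68
merge 68 and ga(72): 140
merge be(108) and ka(128): 236
merge al(139) and 140: 279
merge et(189) and 236: 425
merge 279 and 425: 704
Each symbol's bit-cost is frequency × depth; summing gives 1852 bits (equivalently 68 + 140 + 236 + 279 + 425 + 704).

1852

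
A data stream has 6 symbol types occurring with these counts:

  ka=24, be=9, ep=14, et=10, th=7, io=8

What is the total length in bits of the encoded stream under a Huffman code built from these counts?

Merge the two smallest weights repeatedly:
combine th(7), io(8) → 15
combine be(9), et(10) → 19
combine ep(14), 15 → 29
combine 19, ka(24) → 43
combine 29, 43 → 72
Each symbol's bit-cost is frequency × depth; summing gives 178 bits (equivalently 15 + 19 + 29 + 43 + 72).

178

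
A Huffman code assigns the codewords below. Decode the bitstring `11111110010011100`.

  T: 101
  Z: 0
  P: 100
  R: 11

Read left to right; each codeword is recognised as soon as it completes (prefix code):
  11→R | 11→R | 11→R | 100→P | 100→P | 11→R | 100→P
Decoded message: RRRPPRP

RRRPPRP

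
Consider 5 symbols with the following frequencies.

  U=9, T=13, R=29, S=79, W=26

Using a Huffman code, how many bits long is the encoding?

Build the Huffman tree bottom-up:
U(9) + T(13) → 22
22 + W(26) → 48
R(29) + 48 → 77
77 + S(79) → 156
Each symbol's bit-cost is frequency × depth; summing gives 303 bits (equivalently 22 + 48 + 77 + 156).

303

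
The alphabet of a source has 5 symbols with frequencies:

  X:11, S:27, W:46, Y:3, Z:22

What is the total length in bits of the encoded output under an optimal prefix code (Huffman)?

222

Greedily combine the two least-frequent nodes:
combine Y(3), X(11) → 14
combine 14, Z(22) → 36
combine S(27), 36 → 63
combine W(46), 63 → 109
The encoded length is the sum of every internal node's weight: 14 + 36 + 63 + 109 = 222 bits.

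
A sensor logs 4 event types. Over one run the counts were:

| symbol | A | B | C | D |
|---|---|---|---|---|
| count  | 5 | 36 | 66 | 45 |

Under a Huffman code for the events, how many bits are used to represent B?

3

Build the tree from the bottom:
combine A(5), B(36) → 41
combine 41, D(45) → 86
combine C(66), 86 → 152
The subtree containing B is merged 3 times, so code length = 3.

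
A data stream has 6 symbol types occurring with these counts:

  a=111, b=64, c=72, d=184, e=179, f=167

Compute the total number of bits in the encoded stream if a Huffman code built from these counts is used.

Greedily combine the two least-frequent nodes:
combine b(64), c(72) → 136
combine a(111), 136 → 247
combine f(167), e(179) → 346
combine d(184), 247 → 431
combine 346, 431 → 777
The encoded length is the sum of every internal node's weight: 136 + 247 + 346 + 431 + 777 = 1937 bits.

1937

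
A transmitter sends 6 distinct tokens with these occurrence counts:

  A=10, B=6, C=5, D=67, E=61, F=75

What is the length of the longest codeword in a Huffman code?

4

Merge the two lowest-weight nodes at each step:
C(5) + B(6) → 11
A(10) + 11 → 21
21 + E(61) → 82
D(67) + F(75) → 142
82 + 142 → 224
The rarest symbols sit at the bottom; the longest codeword is 4 bits.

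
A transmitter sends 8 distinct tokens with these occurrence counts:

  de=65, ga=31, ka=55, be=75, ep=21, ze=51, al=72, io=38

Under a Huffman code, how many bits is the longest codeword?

4

Merge the two lowest-weight nodes at each step:
merge ep(21) and ga(31): 52
merge io(38) and ze(51): 89
merge 52 and ka(55): 107
merge de(65) and al(72): 137
merge be(75) and 89: 164
merge 107 and 137: 244
merge 164 and 244: 408
The rarest symbols sit at the bottom; the longest codeword is 4 bits.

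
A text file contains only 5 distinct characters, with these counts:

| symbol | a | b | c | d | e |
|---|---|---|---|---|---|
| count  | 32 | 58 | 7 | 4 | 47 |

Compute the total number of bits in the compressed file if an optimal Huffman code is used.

292

Build the Huffman tree bottom-up:
merge d(4) and c(7): 11
merge 11 and a(32): 43
merge 43 and e(47): 90
merge b(58) and 90: 148
Total encoded bits = sum of merged weights = 11 + 43 + 90 + 148 = 292.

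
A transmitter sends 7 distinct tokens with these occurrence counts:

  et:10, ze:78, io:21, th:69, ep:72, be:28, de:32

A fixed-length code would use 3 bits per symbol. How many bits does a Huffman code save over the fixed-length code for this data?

Fixed-length: 3 bits × 310 symbols = 930 bits.
Huffman merges:
combine et(10), io(21) → 31
combine be(28), 31 → 59
combine de(32), 59 → 91
combine th(69), ep(72) → 141
combine ze(78), 91 → 169
combine 141, 169 → 310
Huffman total = 31 + 59 + 91 + 141 + 169 + 310 = 801 bits.
Saving = 930 − 801 = 129 bits.

129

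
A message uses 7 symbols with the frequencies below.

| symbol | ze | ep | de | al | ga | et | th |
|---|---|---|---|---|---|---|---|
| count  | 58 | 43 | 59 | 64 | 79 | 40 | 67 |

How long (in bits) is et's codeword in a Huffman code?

3

Huffman merges, smallest pair first:
et(40) + ep(43) → 83
ze(58) + de(59) → 117
al(64) + th(67) → 131
ga(79) + 83 → 162
117 + 131 → 248
162 + 248 → 410
et's leaf is at depth 3, giving a 3-bit codeword.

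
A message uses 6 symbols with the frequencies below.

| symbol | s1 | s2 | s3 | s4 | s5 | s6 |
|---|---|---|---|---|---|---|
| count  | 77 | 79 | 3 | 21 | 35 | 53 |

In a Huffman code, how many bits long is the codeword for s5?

Huffman merges, smallest pair first:
s3(3) + s4(21) → 24
24 + s5(35) → 59
s6(53) + 59 → 112
s1(77) + s2(79) → 156
112 + 156 → 268
The subtree containing s5 is merged 3 times, so code length = 3.

3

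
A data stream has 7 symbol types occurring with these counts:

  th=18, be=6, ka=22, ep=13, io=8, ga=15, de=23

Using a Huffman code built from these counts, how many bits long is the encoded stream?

284

Greedily combine the two least-frequent nodes:
be(6) + io(8) → 14
ep(13) + 14 → 27
ga(15) + th(18) → 33
ka(22) + de(23) → 45
27 + 33 → 60
45 + 60 → 105
The encoded length is the sum of every internal node's weight: 14 + 27 + 33 + 45 + 60 + 105 = 284 bits.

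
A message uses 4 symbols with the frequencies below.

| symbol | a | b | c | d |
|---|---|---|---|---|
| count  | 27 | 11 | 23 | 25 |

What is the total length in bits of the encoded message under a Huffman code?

172

Greedily combine the two least-frequent nodes:
merge b(11) and c(23): 34
merge d(25) and a(27): 52
merge 34 and 52: 86
The encoded length is the sum of every internal node's weight: 34 + 52 + 86 = 172 bits.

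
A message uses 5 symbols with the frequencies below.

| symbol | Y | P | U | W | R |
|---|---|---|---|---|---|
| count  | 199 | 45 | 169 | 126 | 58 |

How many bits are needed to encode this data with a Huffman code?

Build the Huffman tree bottom-up:
combine P(45), R(58) → 103
combine 103, W(126) → 229
combine U(169), Y(199) → 368
combine 229, 368 → 597
Each symbol's bit-cost is frequency × depth; summing gives 1297 bits (equivalently 103 + 229 + 368 + 597).

1297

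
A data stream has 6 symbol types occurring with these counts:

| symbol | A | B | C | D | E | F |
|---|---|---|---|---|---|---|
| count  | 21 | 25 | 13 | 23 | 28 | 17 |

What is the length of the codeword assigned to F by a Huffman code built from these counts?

Huffman merges, smallest pair first:
C(13) + F(17) → 30
A(21) + D(23) → 44
B(25) + E(28) → 53
30 + 44 → 74
53 + 74 → 127
F sits 3 levels below the root, so its codeword is 3 bits.

3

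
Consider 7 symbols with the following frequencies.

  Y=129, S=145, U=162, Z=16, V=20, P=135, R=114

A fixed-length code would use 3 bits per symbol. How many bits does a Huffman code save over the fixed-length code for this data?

Fixed-length: 3 bits × 721 symbols = 2163 bits.
Huffman merges:
Z(16) + V(20) → 36
36 + R(114) → 150
Y(129) + P(135) → 264
S(145) + 150 → 295
U(162) + 264 → 426
295 + 426 → 721
Huffman total = 36 + 150 + 264 + 295 + 426 + 721 = 1892 bits.
Saving = 2163 − 1892 = 271 bits.

271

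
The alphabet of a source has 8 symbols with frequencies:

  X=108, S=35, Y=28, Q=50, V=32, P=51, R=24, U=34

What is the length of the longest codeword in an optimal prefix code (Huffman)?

4

Merge the two lowest-weight nodes at each step:
R(24) + Y(28) → 52
V(32) + U(34) → 66
S(35) + Q(50) → 85
P(51) + 52 → 103
66 + 85 → 151
103 + X(108) → 211
151 + 211 → 362
Maximum depth reached is 4.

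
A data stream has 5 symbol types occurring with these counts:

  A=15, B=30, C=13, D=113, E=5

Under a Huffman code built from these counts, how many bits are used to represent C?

Build the tree from the bottom:
merge E(5) and C(13): 18
merge A(15) and 18: 33
merge B(30) and 33: 63
merge 63 and D(113): 176
C sits 4 levels below the root, so its codeword is 4 bits.

4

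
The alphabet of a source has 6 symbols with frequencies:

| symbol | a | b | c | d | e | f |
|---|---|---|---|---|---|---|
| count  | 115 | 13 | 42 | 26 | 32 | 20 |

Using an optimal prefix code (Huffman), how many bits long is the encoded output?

Greedily combine the two least-frequent nodes:
merge b(13) and f(20): 33
merge d(26) and e(32): 58
merge 33 and c(42): 75
merge 58 and 75: 133
merge a(115) and 133: 248
Each symbol's bit-cost is frequency × depth; summing gives 547 bits (equivalently 33 + 58 + 75 + 133 + 248).

547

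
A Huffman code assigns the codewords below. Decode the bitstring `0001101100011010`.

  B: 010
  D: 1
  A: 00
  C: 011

Read left to right; each codeword is recognised as soon as it completes (prefix code):
  00→A | 011→C | 011→C | 00→A | 011→C | 010→B
Decoded message: ACCACB

ACCACB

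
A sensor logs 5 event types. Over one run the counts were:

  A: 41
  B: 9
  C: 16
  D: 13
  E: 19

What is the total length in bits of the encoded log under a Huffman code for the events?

Merge the two smallest weights repeatedly:
combine B(9), D(13) → 22
combine C(16), E(19) → 35
combine 22, 35 → 57
combine A(41), 57 → 98
Total encoded bits = sum of merged weights = 22 + 35 + 57 + 98 = 212.

212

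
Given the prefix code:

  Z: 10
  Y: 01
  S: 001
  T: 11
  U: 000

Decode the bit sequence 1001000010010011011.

ZYUYSSZT

Read left to right; each codeword is recognised as soon as it completes (prefix code):
  10→Z | 01→Y | 000→U | 01→Y | 001→S | 001→S | 10→Z | 11→T
Decoded message: ZYUYSSZT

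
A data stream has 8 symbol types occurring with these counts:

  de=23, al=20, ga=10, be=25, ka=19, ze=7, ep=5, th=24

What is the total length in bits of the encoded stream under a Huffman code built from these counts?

Greedily combine the two least-frequent nodes:
combine ep(5), ze(7) → 12
combine ga(10), 12 → 22
combine ka(19), al(20) → 39
combine 22, de(23) → 45
combine th(24), be(25) → 49
combine 39, 45 → 84
combine 49, 84 → 133
Total encoded bits = sum of merged weights = 12 + 22 + 39 + 45 + 49 + 84 + 133 = 384.

384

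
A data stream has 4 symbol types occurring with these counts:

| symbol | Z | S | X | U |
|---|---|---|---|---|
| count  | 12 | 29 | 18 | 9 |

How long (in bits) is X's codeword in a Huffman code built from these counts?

Repeatedly merge the two smallest:
merge U(9) and Z(12): 21
merge X(18) and 21: 39
merge S(29) and 39: 68
The subtree containing X is merged 2 times, so code length = 2.

2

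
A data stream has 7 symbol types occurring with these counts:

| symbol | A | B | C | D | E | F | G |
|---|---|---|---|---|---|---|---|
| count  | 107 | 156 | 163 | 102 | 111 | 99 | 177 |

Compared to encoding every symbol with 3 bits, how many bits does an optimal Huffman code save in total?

177

Fixed-length: 3 bits × 915 symbols = 2745 bits.
Huffman merges:
combine F(99), D(102) → 201
combine A(107), E(111) → 218
combine B(156), C(163) → 319
combine G(177), 201 → 378
combine 218, 319 → 537
combine 378, 537 → 915
Huffman total = 201 + 218 + 319 + 378 + 537 + 915 = 2568 bits.
Saving = 2745 − 2568 = 177 bits.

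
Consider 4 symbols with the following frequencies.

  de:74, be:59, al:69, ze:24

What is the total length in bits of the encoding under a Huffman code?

Greedily combine the two least-frequent nodes:
ze(24) + be(59) → 83
al(69) + de(74) → 143
83 + 143 → 226
The encoded length is the sum of every internal node's weight: 83 + 143 + 226 = 452 bits.

452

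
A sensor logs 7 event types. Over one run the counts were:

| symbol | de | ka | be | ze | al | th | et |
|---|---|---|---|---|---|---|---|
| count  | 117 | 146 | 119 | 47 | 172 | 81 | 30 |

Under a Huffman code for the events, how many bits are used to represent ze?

4

Repeatedly merge the two smallest:
combine et(30), ze(47) → 77
combine 77, th(81) → 158
combine de(117), be(119) → 236
combine ka(146), 158 → 304
combine al(172), 236 → 408
combine 304, 408 → 712
The subtree containing ze is merged 4 times, so code length = 4.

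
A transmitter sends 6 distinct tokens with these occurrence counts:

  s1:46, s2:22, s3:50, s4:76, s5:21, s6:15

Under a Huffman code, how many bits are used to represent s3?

Build the tree from the bottom:
combine s6(15), s5(21) → 36
combine s2(22), 36 → 58
combine s1(46), s3(50) → 96
combine 58, s4(76) → 134
combine 96, 134 → 230
The subtree containing s3 is merged 2 times, so code length = 2.

2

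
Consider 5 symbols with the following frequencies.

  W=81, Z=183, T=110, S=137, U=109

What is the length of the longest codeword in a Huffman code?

Merge the two lowest-weight nodes at each step:
W(81) + U(109) → 190
T(110) + S(137) → 247
Z(183) + 190 → 373
247 + 373 → 620
The first pair merged (W, U) ends up deepest, at depth 3.

3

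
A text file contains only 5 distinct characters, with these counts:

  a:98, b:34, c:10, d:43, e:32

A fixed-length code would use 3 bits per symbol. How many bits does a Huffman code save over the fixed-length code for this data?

197

Fixed-length: 3 bits × 217 symbols = 651 bits.
Huffman merges:
combine c(10), e(32) → 42
combine b(34), 42 → 76
combine d(43), 76 → 119
combine a(98), 119 → 217
Huffman total = 42 + 76 + 119 + 217 = 454 bits.
Saving = 651 − 454 = 197 bits.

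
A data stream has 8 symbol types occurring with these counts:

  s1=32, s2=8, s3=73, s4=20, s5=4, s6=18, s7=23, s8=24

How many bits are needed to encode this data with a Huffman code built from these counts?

Greedily combine the two least-frequent nodes:
s5(4) + s2(8) → 12
12 + s6(18) → 30
s4(20) + s7(23) → 43
s8(24) + 30 → 54
s1(32) + 43 → 75
54 + s3(73) → 127
75 + 127 → 202
Total encoded bits = sum of merged weights = 12 + 30 + 43 + 54 + 75 + 127 + 202 = 543.

543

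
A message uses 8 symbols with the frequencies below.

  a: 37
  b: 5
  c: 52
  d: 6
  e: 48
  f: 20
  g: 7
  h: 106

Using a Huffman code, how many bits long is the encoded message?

Merge the two smallest weights repeatedly:
b(5) + d(6) → 11
g(7) + 11 → 18
18 + f(20) → 38
a(37) + 38 → 75
e(48) + c(52) → 100
75 + 100 → 175
h(106) + 175 → 281
Total encoded bits = sum of merged weights = 11 + 18 + 38 + 75 + 100 + 175 + 281 = 698.

698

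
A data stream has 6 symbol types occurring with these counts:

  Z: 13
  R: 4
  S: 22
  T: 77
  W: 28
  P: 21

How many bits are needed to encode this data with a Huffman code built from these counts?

Build the Huffman tree bottom-up:
merge R(4) and Z(13): 17
merge 17 and P(21): 38
merge S(22) and W(28): 50
merge 38 and 50: 88
merge T(77) and 88: 165
Total encoded bits = sum of merged weights = 17 + 38 + 50 + 88 + 165 = 358.

358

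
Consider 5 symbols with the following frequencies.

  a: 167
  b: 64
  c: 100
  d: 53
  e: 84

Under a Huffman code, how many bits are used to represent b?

3

Build the tree from the bottom:
merge d(53) and b(64): 117
merge e(84) and c(100): 184
merge 117 and a(167): 284
merge 184 and 284: 468
The subtree containing b is merged 3 times, so code length = 3.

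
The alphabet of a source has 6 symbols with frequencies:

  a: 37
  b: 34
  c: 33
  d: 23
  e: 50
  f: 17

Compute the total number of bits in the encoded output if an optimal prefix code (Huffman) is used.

Merge the two smallest weights repeatedly:
combine f(17), d(23) → 40
combine c(33), b(34) → 67
combine a(37), 40 → 77
combine e(50), 67 → 117
combine 77, 117 → 194
Total encoded bits = sum of merged weights = 40 + 67 + 77 + 117 + 194 = 495.

495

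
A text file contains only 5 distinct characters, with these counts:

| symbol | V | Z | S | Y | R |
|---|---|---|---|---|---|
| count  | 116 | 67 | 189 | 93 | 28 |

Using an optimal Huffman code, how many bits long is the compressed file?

Merge the two smallest weights repeatedly:
merge R(28) and Z(67): 95
merge Y(93) and 95: 188
merge V(116) and 188: 304
merge S(189) and 304: 493
The encoded length is the sum of every internal node's weight: 95 + 188 + 304 + 493 = 1080 bits.

1080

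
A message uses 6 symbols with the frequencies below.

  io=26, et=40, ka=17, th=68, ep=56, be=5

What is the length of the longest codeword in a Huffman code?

Merge the two lowest-weight nodes at each step:
be(5) + ka(17) → 22
22 + io(26) → 48
et(40) + 48 → 88
ep(56) + th(68) → 124
88 + 124 → 212
The rarest symbols sit at the bottom; the longest codeword is 4 bits.

4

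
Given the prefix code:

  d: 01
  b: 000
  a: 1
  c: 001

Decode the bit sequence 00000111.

bcaa

Read left to right; each codeword is recognised as soon as it completes (prefix code):
  000→b | 001→c | 1→a | 1→a
Decoded message: bcaa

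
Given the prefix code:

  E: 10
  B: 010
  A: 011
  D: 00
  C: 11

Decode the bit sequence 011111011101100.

Read left to right; each codeword is recognised as soon as it completes (prefix code):
  011→A | 11→C | 10→E | 11→C | 10→E | 11→C | 00→D
Decoded message: ACECECD

ACECECD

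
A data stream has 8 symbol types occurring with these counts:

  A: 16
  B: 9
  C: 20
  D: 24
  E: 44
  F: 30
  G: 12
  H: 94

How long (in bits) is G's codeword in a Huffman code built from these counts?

5

Build the tree from the bottom:
combine B(9), G(12) → 21
combine A(16), C(20) → 36
combine 21, D(24) → 45
combine F(30), 36 → 66
combine E(44), 45 → 89
combine 66, 89 → 155
combine H(94), 155 → 249
G's leaf is at depth 5, giving a 5-bit codeword.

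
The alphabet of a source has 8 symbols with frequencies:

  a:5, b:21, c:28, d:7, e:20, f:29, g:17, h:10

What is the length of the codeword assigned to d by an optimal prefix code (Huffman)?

5

Build the tree from the bottom:
combine a(5), d(7) → 12
combine h(10), 12 → 22
combine g(17), e(20) → 37
combine b(21), 22 → 43
combine c(28), f(29) → 57
combine 37, 43 → 80
combine 57, 80 → 137
d's leaf is at depth 5, giving a 5-bit codeword.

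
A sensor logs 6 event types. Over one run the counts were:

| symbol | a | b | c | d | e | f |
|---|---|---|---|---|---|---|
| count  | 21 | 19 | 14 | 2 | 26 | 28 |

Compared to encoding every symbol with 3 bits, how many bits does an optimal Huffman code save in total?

59

Fixed-length: 3 bits × 110 symbols = 330 bits.
Huffman merges:
combine d(2), c(14) → 16
combine 16, b(19) → 35
combine a(21), e(26) → 47
combine f(28), 35 → 63
combine 47, 63 → 110
Huffman total = 16 + 35 + 47 + 63 + 110 = 271 bits.
Saving = 330 − 271 = 59 bits.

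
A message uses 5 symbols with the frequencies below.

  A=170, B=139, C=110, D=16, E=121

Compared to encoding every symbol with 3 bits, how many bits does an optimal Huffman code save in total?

Fixed-length: 3 bits × 556 symbols = 1668 bits.
Huffman merges:
D(16) + C(110) → 126
E(121) + 126 → 247
B(139) + A(170) → 309
247 + 309 → 556
Huffman total = 126 + 247 + 309 + 556 = 1238 bits.
Saving = 1668 − 1238 = 430 bits.

430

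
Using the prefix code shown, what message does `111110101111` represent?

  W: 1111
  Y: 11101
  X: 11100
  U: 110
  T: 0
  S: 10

Read left to right; each codeword is recognised as soon as it completes (prefix code):
  1111→W | 10→S | 10→S | 1111→W
Decoded message: WSSW

WSSW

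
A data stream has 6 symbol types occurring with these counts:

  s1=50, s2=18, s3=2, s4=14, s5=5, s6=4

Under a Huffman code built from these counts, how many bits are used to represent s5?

Build the tree from the bottom:
s3(2) + s6(4) → 6
s5(5) + 6 → 11
11 + s4(14) → 25
s2(18) + 25 → 43
43 + s1(50) → 93
s5's leaf is at depth 4, giving a 4-bit codeword.

4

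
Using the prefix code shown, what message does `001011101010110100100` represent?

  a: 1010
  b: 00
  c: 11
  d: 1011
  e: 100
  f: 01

Read left to right; each codeword is recognised as soon as it completes (prefix code):
  00→b | 1011→d | 1010→a | 1011→d | 01→f | 00→b | 100→e
Decoded message: bdadfbe

bdadfbe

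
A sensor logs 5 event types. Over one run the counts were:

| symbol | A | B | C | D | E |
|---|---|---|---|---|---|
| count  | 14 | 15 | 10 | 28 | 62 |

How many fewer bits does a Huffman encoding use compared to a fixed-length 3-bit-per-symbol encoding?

Fixed-length: 3 bits × 129 symbols = 387 bits.
Huffman merges:
C(10) + A(14) → 24
B(15) + 24 → 39
D(28) + 39 → 67
E(62) + 67 → 129
Huffman total = 24 + 39 + 67 + 129 = 259 bits.
Saving = 387 − 259 = 128 bits.

128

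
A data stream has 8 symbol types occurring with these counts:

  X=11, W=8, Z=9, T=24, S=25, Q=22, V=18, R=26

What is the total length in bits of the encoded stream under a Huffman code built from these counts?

Greedily combine the two least-frequent nodes:
W(8) + Z(9) → 17
X(11) + 17 → 28
V(18) + Q(22) → 40
T(24) + S(25) → 49
R(26) + 28 → 54
40 + 49 → 89
54 + 89 → 143
Total encoded bits = sum of merged weights = 17 + 28 + 40 + 49 + 54 + 89 + 143 = 420.

420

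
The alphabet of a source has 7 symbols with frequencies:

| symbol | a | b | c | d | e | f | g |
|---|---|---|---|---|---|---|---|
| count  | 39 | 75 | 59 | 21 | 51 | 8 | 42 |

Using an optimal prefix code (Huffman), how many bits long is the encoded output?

Merge the two smallest weights repeatedly:
combine f(8), d(21) → 29
combine 29, a(39) → 68
combine g(42), e(51) → 93
combine c(59), 68 → 127
combine b(75), 93 → 168
combine 127, 168 → 295
Each symbol's bit-cost is frequency × depth; summing gives 780 bits (equivalently 29 + 68 + 93 + 127 + 168 + 295).

780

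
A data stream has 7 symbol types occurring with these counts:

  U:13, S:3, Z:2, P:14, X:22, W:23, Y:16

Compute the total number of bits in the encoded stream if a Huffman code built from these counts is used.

239

Build the Huffman tree bottom-up:
combine Z(2), S(3) → 5
combine 5, U(13) → 18
combine P(14), Y(16) → 30
combine 18, X(22) → 40
combine W(23), 30 → 53
combine 40, 53 → 93
The encoded length is the sum of every internal node's weight: 5 + 18 + 30 + 40 + 53 + 93 = 239 bits.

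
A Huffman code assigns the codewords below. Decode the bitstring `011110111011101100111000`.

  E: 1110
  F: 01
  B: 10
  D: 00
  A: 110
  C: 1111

Read left to right; each codeword is recognised as soon as it completes (prefix code):
  01→F | 1110→E | 1110→E | 1110→E | 110→A | 01→F | 110→A | 00→D
Decoded message: FEEEAFAD

FEEEAFAD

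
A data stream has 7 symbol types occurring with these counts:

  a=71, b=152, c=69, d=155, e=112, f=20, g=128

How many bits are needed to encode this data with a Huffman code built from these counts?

1903

Merge the two smallest weights repeatedly:
merge f(20) and c(69): 89
merge a(71) and 89: 160
merge e(112) and g(128): 240
merge b(152) and d(155): 307
merge 160 and 240: 400
merge 307 and 400: 707
Total encoded bits = sum of merged weights = 89 + 160 + 240 + 307 + 400 + 707 = 1903.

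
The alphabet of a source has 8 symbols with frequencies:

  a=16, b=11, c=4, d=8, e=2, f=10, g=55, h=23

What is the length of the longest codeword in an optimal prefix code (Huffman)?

5

Merge the two lowest-weight nodes at each step:
e(2) + c(4) → 6
6 + d(8) → 14
f(10) + b(11) → 21
14 + a(16) → 30
21 + h(23) → 44
30 + 44 → 74
g(55) + 74 → 129
The first pair merged (e, c) ends up deepest, at depth 5.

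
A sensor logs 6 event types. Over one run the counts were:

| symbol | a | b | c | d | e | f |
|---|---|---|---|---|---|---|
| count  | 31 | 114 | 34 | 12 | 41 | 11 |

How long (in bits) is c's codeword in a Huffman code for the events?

Huffman merges, smallest pair first:
combine f(11), d(12) → 23
combine 23, a(31) → 54
combine c(34), e(41) → 75
combine 54, 75 → 129
combine b(114), 129 → 243
c's leaf is at depth 3, giving a 3-bit codeword.

3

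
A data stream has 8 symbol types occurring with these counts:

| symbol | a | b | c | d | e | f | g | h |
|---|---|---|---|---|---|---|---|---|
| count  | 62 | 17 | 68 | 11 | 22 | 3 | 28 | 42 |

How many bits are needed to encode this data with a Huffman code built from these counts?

Merge the two smallest weights repeatedly:
merge f(3) and d(11): 14
merge 14 and b(17): 31
merge e(22) and g(28): 50
merge 31 and h(42): 73
merge 50 and a(62): 112
merge c(68) and 73: 141
merge 112 and 141: 253
Total encoded bits = sum of merged weights = 14 + 31 + 50 + 73 + 112 + 141 + 253 = 674.

674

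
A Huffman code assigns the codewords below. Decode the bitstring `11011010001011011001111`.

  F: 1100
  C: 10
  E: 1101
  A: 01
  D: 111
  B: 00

Read left to right; each codeword is recognised as soon as it completes (prefix code):
  1101→E | 10→C | 10→C | 00→B | 10→C | 1101→E | 10→C | 01→A | 111→D
Decoded message: ECCBCECAD

ECCBCECAD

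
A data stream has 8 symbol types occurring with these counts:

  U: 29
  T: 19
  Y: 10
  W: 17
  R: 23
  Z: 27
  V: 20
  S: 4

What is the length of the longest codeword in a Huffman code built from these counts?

Merge the two lowest-weight nodes at each step:
S(4) + Y(10) → 14
14 + W(17) → 31
T(19) + V(20) → 39
R(23) + Z(27) → 50
U(29) + 31 → 60
39 + 50 → 89
60 + 89 → 149
The rarest symbols sit at the bottom; the longest codeword is 4 bits.

4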